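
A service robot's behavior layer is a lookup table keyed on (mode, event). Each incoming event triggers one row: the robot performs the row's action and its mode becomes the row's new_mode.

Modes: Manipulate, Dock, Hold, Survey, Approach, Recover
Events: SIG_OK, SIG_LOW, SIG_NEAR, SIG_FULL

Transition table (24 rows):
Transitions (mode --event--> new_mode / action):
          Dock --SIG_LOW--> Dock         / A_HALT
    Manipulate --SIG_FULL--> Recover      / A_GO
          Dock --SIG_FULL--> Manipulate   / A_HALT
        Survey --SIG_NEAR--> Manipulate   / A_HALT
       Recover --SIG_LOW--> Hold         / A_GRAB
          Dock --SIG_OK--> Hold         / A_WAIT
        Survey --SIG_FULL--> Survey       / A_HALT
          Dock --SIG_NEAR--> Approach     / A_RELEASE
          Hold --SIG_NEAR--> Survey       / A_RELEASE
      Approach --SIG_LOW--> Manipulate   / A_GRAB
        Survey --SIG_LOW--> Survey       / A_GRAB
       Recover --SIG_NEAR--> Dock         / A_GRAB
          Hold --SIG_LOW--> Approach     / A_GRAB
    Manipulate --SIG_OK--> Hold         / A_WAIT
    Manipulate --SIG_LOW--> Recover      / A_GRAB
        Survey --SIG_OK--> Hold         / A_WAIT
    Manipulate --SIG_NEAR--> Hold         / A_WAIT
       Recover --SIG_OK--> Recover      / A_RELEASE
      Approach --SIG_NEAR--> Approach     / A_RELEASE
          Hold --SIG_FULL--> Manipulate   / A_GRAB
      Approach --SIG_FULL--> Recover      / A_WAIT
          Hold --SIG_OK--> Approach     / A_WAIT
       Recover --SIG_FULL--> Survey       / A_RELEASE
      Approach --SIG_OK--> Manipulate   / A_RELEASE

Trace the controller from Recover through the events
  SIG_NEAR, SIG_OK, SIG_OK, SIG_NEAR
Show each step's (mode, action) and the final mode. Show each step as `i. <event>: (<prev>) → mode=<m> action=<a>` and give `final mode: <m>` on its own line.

final mode: Approach

1. SIG_NEAR: (Recover) → mode=Dock action=A_GRAB
2. SIG_OK: (Dock) → mode=Hold action=A_WAIT
3. SIG_OK: (Hold) → mode=Approach action=A_WAIT
4. SIG_NEAR: (Approach) → mode=Approach action=A_RELEASE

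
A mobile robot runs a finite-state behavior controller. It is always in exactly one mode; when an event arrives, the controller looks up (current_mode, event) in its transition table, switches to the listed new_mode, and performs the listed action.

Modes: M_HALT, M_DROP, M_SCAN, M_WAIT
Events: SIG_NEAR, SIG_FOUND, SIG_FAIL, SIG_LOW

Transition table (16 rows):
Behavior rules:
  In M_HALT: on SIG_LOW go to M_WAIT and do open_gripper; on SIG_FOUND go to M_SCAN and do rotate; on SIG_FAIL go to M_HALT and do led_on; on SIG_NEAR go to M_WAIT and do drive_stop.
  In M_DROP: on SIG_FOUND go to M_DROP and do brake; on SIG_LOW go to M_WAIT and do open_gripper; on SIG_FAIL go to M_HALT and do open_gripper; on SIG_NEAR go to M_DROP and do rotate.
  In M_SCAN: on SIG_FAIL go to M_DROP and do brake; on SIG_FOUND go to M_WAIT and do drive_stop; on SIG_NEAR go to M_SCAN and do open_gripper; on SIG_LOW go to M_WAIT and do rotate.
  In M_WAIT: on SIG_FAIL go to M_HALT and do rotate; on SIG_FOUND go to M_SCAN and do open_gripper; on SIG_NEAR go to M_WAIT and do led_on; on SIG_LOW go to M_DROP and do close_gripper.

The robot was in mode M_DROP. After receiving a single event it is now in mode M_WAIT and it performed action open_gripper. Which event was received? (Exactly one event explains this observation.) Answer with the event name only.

try SIG_NEAR: (M_DROP, SIG_NEAR) → (M_DROP, rotate)
try SIG_FOUND: (M_DROP, SIG_FOUND) → (M_DROP, brake)
try SIG_FAIL: (M_DROP, SIG_FAIL) → (M_HALT, open_gripper)
try SIG_LOW: (M_DROP, SIG_LOW) → (M_WAIT, open_gripper)  ← matches

SIG_LOW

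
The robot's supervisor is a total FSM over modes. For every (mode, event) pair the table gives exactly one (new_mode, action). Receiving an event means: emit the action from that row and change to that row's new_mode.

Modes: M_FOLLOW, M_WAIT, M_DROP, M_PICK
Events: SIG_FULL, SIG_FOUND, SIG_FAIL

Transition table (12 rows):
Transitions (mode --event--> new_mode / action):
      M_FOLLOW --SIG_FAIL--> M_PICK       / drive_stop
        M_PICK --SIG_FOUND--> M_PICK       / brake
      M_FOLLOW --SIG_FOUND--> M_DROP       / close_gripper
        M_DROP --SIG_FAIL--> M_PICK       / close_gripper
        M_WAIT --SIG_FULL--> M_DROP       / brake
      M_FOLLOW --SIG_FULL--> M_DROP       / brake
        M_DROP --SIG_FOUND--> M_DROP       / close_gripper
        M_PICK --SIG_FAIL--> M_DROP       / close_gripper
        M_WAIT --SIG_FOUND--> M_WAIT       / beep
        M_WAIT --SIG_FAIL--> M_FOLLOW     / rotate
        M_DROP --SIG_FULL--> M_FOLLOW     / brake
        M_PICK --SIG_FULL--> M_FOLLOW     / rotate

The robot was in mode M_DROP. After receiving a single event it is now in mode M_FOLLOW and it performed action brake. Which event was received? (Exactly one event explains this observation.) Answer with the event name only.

try SIG_FULL: (M_DROP, SIG_FULL) → (M_FOLLOW, brake)  ← matches
try SIG_FOUND: (M_DROP, SIG_FOUND) → (M_DROP, close_gripper)
try SIG_FAIL: (M_DROP, SIG_FAIL) → (M_PICK, close_gripper)

SIG_FULL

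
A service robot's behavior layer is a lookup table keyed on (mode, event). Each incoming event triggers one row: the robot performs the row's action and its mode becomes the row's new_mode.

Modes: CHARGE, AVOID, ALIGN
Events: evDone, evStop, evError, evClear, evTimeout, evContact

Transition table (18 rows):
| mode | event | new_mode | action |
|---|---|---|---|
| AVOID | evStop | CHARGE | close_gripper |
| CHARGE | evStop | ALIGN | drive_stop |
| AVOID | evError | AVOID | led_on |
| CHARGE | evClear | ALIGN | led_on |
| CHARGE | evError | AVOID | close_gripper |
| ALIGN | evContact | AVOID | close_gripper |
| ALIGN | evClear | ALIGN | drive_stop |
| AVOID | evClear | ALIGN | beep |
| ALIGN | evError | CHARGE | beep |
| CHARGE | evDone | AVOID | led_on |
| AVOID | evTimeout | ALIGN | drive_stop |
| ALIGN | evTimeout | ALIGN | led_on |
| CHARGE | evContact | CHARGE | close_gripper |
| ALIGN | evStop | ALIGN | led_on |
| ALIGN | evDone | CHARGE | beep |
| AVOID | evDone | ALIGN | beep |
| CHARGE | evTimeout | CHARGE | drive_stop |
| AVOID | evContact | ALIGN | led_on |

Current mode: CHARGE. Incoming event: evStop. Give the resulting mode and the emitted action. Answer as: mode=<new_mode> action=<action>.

mode=ALIGN action=drive_stop

current mode = CHARGE; filter table to that mode:
  (CHARGE, evStop) → (ALIGN, drive_stop)  ← event matches
  (CHARGE, evClear) → (ALIGN, led_on)
  (CHARGE, evError) → (AVOID, close_gripper)
  (CHARGE, evDone) → (AVOID, led_on)
  (CHARGE, evContact) → (CHARGE, close_gripper)
  (CHARGE, evTimeout) → (CHARGE, drive_stop)
event = evStop selects (ALIGN, drive_stop)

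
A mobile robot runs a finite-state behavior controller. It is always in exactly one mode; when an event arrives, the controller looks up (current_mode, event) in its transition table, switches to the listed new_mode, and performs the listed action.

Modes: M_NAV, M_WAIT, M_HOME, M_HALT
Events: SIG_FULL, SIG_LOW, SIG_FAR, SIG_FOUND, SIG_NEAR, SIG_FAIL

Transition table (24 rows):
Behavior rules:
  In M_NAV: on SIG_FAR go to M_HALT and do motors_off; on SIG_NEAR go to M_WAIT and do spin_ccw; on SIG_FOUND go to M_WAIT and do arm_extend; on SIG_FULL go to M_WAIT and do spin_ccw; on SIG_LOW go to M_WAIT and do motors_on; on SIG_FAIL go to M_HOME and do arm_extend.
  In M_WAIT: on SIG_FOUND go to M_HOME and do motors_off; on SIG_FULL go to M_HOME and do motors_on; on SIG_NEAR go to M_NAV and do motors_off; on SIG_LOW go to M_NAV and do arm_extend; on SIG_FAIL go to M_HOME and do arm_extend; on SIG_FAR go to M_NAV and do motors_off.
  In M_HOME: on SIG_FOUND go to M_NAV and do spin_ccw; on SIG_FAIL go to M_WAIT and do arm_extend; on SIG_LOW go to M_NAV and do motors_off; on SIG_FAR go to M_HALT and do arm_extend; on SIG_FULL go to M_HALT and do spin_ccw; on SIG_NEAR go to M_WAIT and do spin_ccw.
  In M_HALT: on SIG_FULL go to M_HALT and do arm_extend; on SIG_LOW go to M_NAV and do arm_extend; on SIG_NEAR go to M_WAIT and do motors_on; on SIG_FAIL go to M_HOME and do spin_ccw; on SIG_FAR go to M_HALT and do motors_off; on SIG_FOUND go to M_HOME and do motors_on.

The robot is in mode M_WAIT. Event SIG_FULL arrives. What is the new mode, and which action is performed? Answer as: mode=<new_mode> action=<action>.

current mode = M_WAIT; filter table to that mode:
  (M_WAIT, SIG_FOUND) → (M_HOME, motors_off)
  (M_WAIT, SIG_FULL) → (M_HOME, motors_on)  ← event matches
  (M_WAIT, SIG_NEAR) → (M_NAV, motors_off)
  (M_WAIT, SIG_LOW) → (M_NAV, arm_extend)
  (M_WAIT, SIG_FAIL) → (M_HOME, arm_extend)
  (M_WAIT, SIG_FAR) → (M_NAV, motors_off)
event = SIG_FULL selects (M_HOME, motors_on)

mode=M_HOME action=motors_on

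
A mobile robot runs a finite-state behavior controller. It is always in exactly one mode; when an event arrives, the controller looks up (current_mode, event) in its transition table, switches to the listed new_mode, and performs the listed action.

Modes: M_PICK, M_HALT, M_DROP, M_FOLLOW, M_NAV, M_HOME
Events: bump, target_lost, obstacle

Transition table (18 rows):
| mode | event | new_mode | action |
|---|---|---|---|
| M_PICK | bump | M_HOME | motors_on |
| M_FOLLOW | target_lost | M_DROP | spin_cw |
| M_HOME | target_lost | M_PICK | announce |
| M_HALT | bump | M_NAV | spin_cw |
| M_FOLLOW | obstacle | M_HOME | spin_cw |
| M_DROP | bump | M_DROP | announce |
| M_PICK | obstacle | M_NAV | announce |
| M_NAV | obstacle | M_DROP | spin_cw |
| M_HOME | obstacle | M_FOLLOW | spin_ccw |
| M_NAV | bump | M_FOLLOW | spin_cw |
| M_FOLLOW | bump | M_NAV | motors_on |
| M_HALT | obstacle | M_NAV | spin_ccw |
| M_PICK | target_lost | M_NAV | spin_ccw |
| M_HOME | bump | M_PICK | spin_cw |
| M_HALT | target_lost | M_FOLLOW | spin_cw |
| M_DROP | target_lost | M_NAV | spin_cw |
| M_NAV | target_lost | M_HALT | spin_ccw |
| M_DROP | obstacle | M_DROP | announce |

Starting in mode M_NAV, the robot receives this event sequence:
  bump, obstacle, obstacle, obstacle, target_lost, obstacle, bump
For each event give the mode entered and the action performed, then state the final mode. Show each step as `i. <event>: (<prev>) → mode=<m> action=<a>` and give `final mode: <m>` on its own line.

1. bump: (M_NAV) → mode=M_FOLLOW action=spin_cw
2. obstacle: (M_FOLLOW) → mode=M_HOME action=spin_cw
3. obstacle: (M_HOME) → mode=M_FOLLOW action=spin_ccw
4. obstacle: (M_FOLLOW) → mode=M_HOME action=spin_cw
5. target_lost: (M_HOME) → mode=M_PICK action=announce
6. obstacle: (M_PICK) → mode=M_NAV action=announce
7. bump: (M_NAV) → mode=M_FOLLOW action=spin_cw

final mode: M_FOLLOW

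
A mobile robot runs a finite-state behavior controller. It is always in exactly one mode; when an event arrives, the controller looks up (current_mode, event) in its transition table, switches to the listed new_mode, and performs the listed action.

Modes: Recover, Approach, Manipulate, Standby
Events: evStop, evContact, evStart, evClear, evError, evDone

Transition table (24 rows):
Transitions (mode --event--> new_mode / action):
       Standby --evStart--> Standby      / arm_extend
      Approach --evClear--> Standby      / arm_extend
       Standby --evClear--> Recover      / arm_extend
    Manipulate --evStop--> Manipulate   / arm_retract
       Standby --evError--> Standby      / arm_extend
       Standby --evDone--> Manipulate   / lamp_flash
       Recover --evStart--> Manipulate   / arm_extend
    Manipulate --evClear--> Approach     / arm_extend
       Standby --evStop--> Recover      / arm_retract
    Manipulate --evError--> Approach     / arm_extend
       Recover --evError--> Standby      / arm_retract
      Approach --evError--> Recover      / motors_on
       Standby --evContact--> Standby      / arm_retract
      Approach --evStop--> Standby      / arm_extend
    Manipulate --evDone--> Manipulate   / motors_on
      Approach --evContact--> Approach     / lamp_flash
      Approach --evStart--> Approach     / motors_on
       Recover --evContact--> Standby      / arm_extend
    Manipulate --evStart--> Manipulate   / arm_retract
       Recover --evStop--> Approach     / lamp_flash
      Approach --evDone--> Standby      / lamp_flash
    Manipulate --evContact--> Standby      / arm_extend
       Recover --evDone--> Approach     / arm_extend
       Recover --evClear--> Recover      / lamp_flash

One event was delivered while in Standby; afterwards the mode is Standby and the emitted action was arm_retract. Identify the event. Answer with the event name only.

evContact

try evStop: (Standby, evStop) → (Recover, arm_retract)
try evContact: (Standby, evContact) → (Standby, arm_retract)  ← matches
try evStart: (Standby, evStart) → (Standby, arm_extend)
try evClear: (Standby, evClear) → (Recover, arm_extend)
try evError: (Standby, evError) → (Standby, arm_extend)
try evDone: (Standby, evDone) → (Manipulate, lamp_flash)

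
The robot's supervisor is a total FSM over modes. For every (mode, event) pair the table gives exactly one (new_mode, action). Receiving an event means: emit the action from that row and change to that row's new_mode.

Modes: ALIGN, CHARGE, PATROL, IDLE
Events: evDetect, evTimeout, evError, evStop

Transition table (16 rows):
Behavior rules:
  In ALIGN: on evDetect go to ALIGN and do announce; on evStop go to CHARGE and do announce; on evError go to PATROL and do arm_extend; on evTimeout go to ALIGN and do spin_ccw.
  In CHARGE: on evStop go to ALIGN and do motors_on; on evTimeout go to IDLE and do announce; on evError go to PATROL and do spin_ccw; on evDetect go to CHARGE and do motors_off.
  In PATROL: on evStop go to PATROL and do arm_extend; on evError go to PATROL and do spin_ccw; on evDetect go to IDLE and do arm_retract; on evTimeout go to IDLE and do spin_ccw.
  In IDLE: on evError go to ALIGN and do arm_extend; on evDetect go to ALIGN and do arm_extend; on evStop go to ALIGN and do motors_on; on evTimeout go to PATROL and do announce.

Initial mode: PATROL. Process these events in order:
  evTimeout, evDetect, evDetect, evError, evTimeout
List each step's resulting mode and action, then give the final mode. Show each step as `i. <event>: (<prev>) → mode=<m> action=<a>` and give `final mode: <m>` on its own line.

final mode: IDLE

1. evTimeout: (PATROL) → mode=IDLE action=spin_ccw
2. evDetect: (IDLE) → mode=ALIGN action=arm_extend
3. evDetect: (ALIGN) → mode=ALIGN action=announce
4. evError: (ALIGN) → mode=PATROL action=arm_extend
5. evTimeout: (PATROL) → mode=IDLE action=spin_ccw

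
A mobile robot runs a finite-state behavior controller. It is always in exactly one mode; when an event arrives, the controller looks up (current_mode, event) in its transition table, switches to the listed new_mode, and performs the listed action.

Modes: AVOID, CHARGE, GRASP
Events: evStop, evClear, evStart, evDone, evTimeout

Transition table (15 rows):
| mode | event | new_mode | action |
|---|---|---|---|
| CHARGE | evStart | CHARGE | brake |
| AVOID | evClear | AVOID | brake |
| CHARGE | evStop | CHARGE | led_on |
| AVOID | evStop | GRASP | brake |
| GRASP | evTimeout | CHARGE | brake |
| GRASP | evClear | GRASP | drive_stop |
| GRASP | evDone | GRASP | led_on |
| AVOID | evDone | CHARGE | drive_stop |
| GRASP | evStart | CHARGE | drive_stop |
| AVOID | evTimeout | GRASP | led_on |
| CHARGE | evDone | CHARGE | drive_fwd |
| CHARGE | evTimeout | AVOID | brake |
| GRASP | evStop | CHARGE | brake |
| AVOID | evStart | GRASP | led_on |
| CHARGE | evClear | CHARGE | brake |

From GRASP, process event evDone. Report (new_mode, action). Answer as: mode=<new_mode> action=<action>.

mode=GRASP action=led_on

current mode = GRASP; filter table to that mode:
  (GRASP, evTimeout) → (CHARGE, brake)
  (GRASP, evClear) → (GRASP, drive_stop)
  (GRASP, evDone) → (GRASP, led_on)  ← event matches
  (GRASP, evStart) → (CHARGE, drive_stop)
  (GRASP, evStop) → (CHARGE, brake)
event = evDone selects (GRASP, led_on)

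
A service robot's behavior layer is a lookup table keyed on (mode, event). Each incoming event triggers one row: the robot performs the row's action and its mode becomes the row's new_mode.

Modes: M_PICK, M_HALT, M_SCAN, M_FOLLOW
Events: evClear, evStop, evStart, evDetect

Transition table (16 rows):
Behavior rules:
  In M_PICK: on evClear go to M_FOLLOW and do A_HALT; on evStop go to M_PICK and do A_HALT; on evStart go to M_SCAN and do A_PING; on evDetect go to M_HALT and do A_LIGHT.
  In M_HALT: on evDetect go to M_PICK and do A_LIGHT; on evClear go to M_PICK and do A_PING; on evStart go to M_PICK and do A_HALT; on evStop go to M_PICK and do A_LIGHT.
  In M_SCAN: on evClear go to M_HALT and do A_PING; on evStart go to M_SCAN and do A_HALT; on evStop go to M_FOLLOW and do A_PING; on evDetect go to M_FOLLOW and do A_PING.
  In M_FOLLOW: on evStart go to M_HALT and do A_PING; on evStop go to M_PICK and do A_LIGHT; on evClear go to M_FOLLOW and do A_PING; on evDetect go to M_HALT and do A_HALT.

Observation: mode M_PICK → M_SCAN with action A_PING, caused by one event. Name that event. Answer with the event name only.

evStart

try evClear: (M_PICK, evClear) → (M_FOLLOW, A_HALT)
try evStop: (M_PICK, evStop) → (M_PICK, A_HALT)
try evStart: (M_PICK, evStart) → (M_SCAN, A_PING)  ← matches
try evDetect: (M_PICK, evDetect) → (M_HALT, A_LIGHT)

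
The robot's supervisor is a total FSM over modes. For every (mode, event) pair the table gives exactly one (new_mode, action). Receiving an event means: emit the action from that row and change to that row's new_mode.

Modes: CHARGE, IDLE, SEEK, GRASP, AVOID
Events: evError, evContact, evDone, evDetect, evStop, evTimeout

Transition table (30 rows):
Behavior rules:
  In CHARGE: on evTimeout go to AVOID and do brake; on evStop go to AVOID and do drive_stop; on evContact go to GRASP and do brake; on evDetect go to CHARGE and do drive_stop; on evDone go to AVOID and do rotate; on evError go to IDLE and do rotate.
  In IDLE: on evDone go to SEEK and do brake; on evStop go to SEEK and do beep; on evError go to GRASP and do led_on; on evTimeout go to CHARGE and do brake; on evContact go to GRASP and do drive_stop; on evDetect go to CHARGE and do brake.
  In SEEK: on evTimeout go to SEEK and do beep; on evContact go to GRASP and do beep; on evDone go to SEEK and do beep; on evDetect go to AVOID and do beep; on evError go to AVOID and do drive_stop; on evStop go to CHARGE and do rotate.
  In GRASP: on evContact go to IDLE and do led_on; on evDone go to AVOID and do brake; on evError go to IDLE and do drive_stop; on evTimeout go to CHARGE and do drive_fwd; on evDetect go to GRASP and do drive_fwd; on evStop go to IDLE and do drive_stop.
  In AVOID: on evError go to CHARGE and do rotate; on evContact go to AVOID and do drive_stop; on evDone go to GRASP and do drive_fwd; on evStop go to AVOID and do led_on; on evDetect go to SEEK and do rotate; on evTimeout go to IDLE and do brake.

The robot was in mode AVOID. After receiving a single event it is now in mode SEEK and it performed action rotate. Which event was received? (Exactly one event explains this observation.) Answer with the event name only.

try evError: (AVOID, evError) → (CHARGE, rotate)
try evContact: (AVOID, evContact) → (AVOID, drive_stop)
try evDone: (AVOID, evDone) → (GRASP, drive_fwd)
try evDetect: (AVOID, evDetect) → (SEEK, rotate)  ← matches
try evStop: (AVOID, evStop) → (AVOID, led_on)
try evTimeout: (AVOID, evTimeout) → (IDLE, brake)

evDetect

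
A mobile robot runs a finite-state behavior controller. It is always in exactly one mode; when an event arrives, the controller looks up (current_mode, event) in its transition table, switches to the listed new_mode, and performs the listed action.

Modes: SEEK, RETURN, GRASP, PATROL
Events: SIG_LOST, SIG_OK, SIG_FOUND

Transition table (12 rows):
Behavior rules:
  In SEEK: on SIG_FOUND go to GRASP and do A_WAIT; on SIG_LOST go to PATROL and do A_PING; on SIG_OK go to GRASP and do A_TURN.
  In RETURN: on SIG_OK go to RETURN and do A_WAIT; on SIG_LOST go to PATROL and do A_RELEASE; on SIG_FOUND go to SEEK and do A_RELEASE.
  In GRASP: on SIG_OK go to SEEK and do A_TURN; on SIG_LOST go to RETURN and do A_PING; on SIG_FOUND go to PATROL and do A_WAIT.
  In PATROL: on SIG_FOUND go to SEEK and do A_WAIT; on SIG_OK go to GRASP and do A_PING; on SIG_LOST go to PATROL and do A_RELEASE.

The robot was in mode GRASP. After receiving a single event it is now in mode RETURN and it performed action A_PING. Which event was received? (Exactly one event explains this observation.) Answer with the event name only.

try SIG_LOST: (GRASP, SIG_LOST) → (RETURN, A_PING)  ← matches
try SIG_OK: (GRASP, SIG_OK) → (SEEK, A_TURN)
try SIG_FOUND: (GRASP, SIG_FOUND) → (PATROL, A_WAIT)

SIG_LOST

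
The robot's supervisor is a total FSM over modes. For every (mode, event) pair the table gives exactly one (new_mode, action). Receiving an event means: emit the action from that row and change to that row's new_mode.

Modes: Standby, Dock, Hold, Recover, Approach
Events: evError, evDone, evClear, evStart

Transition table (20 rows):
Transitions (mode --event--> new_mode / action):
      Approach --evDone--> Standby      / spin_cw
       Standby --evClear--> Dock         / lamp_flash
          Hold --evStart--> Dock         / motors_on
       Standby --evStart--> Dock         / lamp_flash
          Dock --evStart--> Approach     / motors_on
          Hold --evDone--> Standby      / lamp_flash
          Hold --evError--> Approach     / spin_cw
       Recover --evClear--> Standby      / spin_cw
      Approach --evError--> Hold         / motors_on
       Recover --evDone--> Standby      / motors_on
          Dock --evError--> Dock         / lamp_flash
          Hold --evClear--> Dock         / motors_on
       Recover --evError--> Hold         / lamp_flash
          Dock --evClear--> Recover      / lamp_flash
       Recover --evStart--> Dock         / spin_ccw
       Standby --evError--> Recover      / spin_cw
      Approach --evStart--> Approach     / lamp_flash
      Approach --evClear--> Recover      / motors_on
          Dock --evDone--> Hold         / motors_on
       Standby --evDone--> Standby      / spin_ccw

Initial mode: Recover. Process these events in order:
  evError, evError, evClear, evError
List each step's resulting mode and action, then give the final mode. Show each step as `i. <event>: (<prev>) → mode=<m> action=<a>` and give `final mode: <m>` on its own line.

final mode: Hold

1. evError: (Recover) → mode=Hold action=lamp_flash
2. evError: (Hold) → mode=Approach action=spin_cw
3. evClear: (Approach) → mode=Recover action=motors_on
4. evError: (Recover) → mode=Hold action=lamp_flash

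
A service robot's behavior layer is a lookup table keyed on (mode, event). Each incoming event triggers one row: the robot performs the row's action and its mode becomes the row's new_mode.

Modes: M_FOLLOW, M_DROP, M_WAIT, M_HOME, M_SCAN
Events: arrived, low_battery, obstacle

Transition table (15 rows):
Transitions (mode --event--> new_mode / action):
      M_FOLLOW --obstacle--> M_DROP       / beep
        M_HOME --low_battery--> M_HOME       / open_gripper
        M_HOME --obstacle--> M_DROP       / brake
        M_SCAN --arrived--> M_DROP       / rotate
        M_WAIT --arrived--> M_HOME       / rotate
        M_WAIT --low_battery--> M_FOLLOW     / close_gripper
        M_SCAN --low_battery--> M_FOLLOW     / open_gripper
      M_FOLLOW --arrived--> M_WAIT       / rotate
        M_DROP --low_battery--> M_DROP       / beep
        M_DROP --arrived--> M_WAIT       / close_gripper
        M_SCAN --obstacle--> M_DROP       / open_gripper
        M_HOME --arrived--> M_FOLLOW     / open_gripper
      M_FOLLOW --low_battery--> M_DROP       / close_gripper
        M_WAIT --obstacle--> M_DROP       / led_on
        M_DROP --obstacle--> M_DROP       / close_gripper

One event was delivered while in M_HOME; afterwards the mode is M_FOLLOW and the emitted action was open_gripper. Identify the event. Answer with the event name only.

arrived

try arrived: (M_HOME, arrived) → (M_FOLLOW, open_gripper)  ← matches
try low_battery: (M_HOME, low_battery) → (M_HOME, open_gripper)
try obstacle: (M_HOME, obstacle) → (M_DROP, brake)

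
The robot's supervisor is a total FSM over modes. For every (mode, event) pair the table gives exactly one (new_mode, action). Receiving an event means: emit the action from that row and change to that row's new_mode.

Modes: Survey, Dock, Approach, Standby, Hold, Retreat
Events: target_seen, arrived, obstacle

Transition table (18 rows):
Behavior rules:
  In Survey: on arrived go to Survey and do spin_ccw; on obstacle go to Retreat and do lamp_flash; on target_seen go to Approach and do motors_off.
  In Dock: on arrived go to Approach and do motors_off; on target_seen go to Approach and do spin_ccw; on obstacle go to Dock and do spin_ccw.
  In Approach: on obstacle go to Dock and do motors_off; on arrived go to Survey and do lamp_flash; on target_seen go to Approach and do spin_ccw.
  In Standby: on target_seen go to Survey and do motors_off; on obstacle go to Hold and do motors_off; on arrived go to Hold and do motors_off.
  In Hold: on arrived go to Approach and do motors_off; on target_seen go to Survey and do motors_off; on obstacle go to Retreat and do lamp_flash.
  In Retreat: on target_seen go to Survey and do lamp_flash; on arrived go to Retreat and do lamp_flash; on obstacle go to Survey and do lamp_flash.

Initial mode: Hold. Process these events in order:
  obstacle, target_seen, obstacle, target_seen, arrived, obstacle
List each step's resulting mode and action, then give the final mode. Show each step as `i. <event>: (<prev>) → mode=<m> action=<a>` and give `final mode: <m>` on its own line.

1. obstacle: (Hold) → mode=Retreat action=lamp_flash
2. target_seen: (Retreat) → mode=Survey action=lamp_flash
3. obstacle: (Survey) → mode=Retreat action=lamp_flash
4. target_seen: (Retreat) → mode=Survey action=lamp_flash
5. arrived: (Survey) → mode=Survey action=spin_ccw
6. obstacle: (Survey) → mode=Retreat action=lamp_flash

final mode: Retreat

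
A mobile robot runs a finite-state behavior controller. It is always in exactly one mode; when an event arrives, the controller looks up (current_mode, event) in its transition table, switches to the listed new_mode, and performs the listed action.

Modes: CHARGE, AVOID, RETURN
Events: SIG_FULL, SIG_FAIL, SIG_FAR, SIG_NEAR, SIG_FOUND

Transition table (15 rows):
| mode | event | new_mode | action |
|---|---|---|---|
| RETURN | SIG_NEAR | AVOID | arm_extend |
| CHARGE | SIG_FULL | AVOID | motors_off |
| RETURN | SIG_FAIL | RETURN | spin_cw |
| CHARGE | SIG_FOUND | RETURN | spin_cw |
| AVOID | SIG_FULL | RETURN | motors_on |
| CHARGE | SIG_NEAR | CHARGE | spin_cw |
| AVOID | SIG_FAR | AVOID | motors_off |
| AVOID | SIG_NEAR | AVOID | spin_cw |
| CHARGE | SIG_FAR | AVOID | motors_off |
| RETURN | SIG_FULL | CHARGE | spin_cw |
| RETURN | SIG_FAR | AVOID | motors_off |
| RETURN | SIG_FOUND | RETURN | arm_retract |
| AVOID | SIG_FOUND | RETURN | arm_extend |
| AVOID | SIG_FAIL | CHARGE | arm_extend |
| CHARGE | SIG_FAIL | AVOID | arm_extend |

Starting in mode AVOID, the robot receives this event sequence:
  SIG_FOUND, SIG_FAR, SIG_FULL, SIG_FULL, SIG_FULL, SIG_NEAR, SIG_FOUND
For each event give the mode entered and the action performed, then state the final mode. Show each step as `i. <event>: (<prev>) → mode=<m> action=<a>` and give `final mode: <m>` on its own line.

1. SIG_FOUND: (AVOID) → mode=RETURN action=arm_extend
2. SIG_FAR: (RETURN) → mode=AVOID action=motors_off
3. SIG_FULL: (AVOID) → mode=RETURN action=motors_on
4. SIG_FULL: (RETURN) → mode=CHARGE action=spin_cw
5. SIG_FULL: (CHARGE) → mode=AVOID action=motors_off
6. SIG_NEAR: (AVOID) → mode=AVOID action=spin_cw
7. SIG_FOUND: (AVOID) → mode=RETURN action=arm_extend

final mode: RETURN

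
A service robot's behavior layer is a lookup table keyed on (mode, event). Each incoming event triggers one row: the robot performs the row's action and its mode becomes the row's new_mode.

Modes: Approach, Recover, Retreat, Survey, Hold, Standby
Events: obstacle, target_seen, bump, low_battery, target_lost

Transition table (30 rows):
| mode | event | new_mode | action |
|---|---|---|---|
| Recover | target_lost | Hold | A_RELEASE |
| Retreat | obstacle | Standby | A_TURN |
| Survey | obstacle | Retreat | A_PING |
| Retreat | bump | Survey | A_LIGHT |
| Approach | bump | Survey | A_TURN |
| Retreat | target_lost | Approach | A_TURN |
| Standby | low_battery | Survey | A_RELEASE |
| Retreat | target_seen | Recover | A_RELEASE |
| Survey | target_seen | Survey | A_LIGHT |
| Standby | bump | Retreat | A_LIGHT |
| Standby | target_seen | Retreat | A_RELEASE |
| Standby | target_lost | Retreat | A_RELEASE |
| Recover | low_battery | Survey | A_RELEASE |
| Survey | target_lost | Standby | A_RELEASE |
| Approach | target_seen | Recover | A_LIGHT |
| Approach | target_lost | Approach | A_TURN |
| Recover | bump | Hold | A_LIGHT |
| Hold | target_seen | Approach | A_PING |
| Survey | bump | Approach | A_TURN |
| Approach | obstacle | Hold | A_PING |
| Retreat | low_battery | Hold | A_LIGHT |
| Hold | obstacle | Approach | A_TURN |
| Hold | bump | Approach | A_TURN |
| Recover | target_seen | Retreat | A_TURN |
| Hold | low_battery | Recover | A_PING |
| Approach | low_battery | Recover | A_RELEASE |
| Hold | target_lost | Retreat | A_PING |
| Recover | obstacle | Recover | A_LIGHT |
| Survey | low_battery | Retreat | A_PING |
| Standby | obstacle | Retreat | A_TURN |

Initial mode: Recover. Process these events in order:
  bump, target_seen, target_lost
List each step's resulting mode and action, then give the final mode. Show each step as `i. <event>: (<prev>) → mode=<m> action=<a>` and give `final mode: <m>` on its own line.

1. bump: (Recover) → mode=Hold action=A_LIGHT
2. target_seen: (Hold) → mode=Approach action=A_PING
3. target_lost: (Approach) → mode=Approach action=A_TURN

final mode: Approach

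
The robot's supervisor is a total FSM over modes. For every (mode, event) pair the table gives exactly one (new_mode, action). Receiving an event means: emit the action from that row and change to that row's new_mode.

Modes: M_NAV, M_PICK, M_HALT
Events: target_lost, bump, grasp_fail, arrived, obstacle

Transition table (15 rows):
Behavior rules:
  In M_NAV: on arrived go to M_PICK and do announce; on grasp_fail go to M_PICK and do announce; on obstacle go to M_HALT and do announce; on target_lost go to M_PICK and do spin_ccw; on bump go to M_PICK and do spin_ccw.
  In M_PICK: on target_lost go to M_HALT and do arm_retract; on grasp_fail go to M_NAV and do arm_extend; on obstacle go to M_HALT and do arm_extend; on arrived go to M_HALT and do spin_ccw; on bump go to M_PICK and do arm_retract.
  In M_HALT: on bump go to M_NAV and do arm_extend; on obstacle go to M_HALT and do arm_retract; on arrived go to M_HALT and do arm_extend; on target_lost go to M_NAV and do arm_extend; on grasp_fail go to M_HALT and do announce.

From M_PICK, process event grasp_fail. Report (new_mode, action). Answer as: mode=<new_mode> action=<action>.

current mode = M_PICK; filter table to that mode:
  (M_PICK, target_lost) → (M_HALT, arm_retract)
  (M_PICK, grasp_fail) → (M_NAV, arm_extend)  ← event matches
  (M_PICK, obstacle) → (M_HALT, arm_extend)
  (M_PICK, arrived) → (M_HALT, spin_ccw)
  (M_PICK, bump) → (M_PICK, arm_retract)
event = grasp_fail selects (M_NAV, arm_extend)

mode=M_NAV action=arm_extend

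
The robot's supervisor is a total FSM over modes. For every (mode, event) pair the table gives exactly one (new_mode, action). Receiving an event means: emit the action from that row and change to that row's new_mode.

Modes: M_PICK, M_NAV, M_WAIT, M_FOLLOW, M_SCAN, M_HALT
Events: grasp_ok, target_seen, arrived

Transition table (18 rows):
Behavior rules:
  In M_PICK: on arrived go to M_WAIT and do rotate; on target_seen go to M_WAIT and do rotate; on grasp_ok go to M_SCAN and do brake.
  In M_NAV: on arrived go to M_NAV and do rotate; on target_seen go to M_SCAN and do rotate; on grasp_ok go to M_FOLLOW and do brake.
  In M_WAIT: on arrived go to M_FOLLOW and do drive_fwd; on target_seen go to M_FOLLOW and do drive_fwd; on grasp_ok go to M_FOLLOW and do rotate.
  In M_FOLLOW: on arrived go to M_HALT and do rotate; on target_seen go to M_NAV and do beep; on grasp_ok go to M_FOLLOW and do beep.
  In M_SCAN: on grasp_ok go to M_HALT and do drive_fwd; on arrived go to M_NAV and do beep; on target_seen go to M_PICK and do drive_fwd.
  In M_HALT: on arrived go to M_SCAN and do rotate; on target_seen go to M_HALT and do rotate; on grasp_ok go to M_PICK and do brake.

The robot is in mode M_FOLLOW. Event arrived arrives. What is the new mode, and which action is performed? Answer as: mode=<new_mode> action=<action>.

current mode = M_FOLLOW; filter table to that mode:
  (M_FOLLOW, arrived) → (M_HALT, rotate)  ← event matches
  (M_FOLLOW, target_seen) → (M_NAV, beep)
  (M_FOLLOW, grasp_ok) → (M_FOLLOW, beep)
event = arrived selects (M_HALT, rotate)

mode=M_HALT action=rotate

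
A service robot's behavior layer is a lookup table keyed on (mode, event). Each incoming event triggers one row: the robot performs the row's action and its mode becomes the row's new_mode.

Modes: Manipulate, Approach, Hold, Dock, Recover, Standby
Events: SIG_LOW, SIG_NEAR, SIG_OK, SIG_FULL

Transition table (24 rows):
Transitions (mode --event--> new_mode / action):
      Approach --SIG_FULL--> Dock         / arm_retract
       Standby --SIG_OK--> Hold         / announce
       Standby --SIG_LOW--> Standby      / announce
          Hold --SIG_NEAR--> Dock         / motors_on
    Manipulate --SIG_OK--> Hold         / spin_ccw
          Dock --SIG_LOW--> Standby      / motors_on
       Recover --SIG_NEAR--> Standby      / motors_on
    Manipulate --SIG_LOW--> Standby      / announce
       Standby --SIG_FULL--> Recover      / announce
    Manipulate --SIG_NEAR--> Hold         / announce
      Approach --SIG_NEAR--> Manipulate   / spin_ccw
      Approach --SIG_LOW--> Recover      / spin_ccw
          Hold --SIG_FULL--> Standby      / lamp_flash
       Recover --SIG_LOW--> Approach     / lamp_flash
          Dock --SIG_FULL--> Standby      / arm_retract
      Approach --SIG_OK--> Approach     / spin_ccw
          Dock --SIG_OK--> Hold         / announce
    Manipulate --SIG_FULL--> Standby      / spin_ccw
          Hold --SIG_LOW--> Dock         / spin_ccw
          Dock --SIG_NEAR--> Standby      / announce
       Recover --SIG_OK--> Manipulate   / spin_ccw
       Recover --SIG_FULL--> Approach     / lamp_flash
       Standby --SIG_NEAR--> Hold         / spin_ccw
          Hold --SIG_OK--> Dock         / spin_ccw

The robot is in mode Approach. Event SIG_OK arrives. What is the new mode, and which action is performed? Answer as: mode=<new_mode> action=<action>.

current mode = Approach; filter table to that mode:
  (Approach, SIG_FULL) → (Dock, arm_retract)
  (Approach, SIG_NEAR) → (Manipulate, spin_ccw)
  (Approach, SIG_LOW) → (Recover, spin_ccw)
  (Approach, SIG_OK) → (Approach, spin_ccw)  ← event matches
event = SIG_OK selects (Approach, spin_ccw)

mode=Approach action=spin_ccw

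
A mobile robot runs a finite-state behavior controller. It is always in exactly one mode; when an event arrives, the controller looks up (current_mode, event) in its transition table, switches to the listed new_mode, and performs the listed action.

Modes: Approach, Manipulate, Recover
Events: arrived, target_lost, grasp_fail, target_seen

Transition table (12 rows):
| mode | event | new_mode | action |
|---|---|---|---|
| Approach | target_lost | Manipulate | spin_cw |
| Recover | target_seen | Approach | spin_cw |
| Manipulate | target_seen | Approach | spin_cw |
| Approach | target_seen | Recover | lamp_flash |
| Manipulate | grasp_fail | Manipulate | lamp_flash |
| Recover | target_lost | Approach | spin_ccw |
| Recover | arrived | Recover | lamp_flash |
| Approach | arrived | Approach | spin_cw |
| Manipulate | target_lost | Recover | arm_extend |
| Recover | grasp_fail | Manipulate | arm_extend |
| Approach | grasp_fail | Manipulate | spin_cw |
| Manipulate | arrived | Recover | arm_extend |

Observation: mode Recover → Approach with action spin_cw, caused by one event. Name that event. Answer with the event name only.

try arrived: (Recover, arrived) → (Recover, lamp_flash)
try target_lost: (Recover, target_lost) → (Approach, spin_ccw)
try grasp_fail: (Recover, grasp_fail) → (Manipulate, arm_extend)
try target_seen: (Recover, target_seen) → (Approach, spin_cw)  ← matches

target_seen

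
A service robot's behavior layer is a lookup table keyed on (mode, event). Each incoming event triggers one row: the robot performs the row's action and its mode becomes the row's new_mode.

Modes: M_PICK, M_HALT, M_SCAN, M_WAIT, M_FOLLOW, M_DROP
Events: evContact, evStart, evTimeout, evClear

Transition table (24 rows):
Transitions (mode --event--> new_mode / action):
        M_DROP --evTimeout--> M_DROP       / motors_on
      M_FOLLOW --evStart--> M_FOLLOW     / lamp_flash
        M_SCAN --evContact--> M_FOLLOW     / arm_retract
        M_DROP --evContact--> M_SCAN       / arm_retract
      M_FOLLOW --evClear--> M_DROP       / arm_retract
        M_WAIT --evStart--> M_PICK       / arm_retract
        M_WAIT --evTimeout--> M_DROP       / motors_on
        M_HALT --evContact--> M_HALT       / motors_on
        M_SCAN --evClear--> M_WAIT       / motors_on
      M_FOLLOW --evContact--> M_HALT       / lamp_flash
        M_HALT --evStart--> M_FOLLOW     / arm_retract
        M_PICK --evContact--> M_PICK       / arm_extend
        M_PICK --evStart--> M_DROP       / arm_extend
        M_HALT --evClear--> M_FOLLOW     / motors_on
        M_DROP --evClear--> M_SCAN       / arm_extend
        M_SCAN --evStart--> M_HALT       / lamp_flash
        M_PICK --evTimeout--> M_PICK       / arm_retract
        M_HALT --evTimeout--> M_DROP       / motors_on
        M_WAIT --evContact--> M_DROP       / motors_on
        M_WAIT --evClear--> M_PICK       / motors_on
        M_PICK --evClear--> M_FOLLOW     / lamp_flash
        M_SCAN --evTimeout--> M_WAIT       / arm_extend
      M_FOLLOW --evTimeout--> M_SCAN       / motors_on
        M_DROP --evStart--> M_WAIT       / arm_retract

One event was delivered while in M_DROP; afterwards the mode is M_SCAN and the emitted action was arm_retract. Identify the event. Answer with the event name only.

try evContact: (M_DROP, evContact) → (M_SCAN, arm_retract)  ← matches
try evStart: (M_DROP, evStart) → (M_WAIT, arm_retract)
try evTimeout: (M_DROP, evTimeout) → (M_DROP, motors_on)
try evClear: (M_DROP, evClear) → (M_SCAN, arm_extend)

evContact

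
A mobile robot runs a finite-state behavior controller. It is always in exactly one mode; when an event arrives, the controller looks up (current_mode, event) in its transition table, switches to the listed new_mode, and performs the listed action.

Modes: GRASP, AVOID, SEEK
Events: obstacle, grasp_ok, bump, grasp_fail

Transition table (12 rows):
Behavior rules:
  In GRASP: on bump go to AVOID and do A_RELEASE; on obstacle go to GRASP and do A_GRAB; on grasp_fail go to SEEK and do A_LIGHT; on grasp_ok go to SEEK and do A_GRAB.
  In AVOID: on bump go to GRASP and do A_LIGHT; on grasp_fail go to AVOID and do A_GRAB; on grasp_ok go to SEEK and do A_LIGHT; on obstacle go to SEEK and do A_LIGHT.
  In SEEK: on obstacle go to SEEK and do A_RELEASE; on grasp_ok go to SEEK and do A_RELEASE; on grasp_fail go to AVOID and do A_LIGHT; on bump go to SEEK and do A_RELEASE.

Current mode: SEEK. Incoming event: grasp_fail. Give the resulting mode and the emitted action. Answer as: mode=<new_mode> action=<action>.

mode=AVOID action=A_LIGHT

current mode = SEEK; filter table to that mode:
  (SEEK, obstacle) → (SEEK, A_RELEASE)
  (SEEK, grasp_ok) → (SEEK, A_RELEASE)
  (SEEK, grasp_fail) → (AVOID, A_LIGHT)  ← event matches
  (SEEK, bump) → (SEEK, A_RELEASE)
event = grasp_fail selects (AVOID, A_LIGHT)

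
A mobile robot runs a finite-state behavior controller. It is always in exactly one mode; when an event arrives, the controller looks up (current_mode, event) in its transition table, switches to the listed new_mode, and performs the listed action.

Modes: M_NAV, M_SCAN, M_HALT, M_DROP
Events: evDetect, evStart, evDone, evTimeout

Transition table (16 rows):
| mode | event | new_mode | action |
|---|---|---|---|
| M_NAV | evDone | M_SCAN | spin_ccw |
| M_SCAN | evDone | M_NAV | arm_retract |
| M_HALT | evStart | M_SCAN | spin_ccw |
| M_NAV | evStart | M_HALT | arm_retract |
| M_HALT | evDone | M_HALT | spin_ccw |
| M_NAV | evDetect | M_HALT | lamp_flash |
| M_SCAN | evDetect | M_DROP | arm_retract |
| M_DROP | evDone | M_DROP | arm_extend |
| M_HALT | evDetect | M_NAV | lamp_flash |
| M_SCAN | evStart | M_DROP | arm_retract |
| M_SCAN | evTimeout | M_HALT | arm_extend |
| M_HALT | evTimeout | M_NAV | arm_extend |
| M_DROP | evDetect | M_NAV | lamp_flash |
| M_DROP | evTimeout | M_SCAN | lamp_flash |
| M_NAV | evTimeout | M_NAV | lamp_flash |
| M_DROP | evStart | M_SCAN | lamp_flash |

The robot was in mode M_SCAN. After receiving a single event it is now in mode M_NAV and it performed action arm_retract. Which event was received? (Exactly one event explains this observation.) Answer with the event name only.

evDone

try evDetect: (M_SCAN, evDetect) → (M_DROP, arm_retract)
try evStart: (M_SCAN, evStart) → (M_DROP, arm_retract)
try evDone: (M_SCAN, evDone) → (M_NAV, arm_retract)  ← matches
try evTimeout: (M_SCAN, evTimeout) → (M_HALT, arm_extend)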